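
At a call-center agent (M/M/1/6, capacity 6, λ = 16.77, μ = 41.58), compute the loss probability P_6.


ρ = λ/μ = 16.77/41.58 = 0.4033
P_K = (1−ρ)ρ^K/(1−ρ^(K+1)) = (0.5967·0.004304)/(1 − 0.001736)
= 0.002568/0.998264 = 0.002573

Final: 0.002573


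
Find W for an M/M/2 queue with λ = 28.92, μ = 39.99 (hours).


a = 0.7232; ρ = 0.3616; P₀ = 0.468871
Lq = P₀·a^c·ρ/(c!(1−ρ)²) = 0.10878
Wq = Lq/λ = 0.10878/28.92 = 0.003761 hr
W = Wq + 1/μ = 0.003761 + 0.02501 = 0.02877 hr

Final: 0.02877 hr


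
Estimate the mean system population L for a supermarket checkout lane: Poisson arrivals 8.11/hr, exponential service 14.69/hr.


ρ = λ/μ = 8.11/14.69 = 0.5521
L = ρ/(1−ρ) = 0.5521/(1 − 0.5521) = 0.5521/0.4479 = 1.2325

Final: 1.2325


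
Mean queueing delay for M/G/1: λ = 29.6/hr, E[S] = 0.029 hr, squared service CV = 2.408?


ρ = λ·E[S] = 29.6·0.029 = 0.8584
E[S²] = E[S]²(1+C_s²) = 0.029²·(1+2.408) = 0.002866
Wq = λ·E[S²]/(2(1−ρ)) = 29.6·0.002866/(2·0.1416) = 0.29957 hr

Final: 0.29957 hr


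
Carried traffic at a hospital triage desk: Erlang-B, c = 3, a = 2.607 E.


B(3,2.607) = 0.296543 (Erlang-B)
Carried load = a(1 − B) = 2.607·(1 − 0.296543) = 2.607·0.703457 = 1.8339 E

Final: 1.8339 Erlangs


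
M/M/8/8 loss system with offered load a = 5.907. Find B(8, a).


B(c,a) = (a^c/c!) / Σ_{k=0}^{c} a^k/k!
a^8/8! = 36.763364
Σ terms (k=0..8): 1.00000 + 5.90700 + 17.44632 + 34.35181 + 50.72904 + 59.93129 + 59.00235 + 49.78956 + 36.76336 = 314.920738
B = 36.763364/314.920738 = 0.116738

Final: 0.116738


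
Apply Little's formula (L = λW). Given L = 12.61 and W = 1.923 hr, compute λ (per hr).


λ = L/W = 12.61/1.923 = 6.5575 /hr

Final: 6.5575 /hr


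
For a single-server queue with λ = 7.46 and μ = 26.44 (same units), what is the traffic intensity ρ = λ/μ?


ρ = λ/μ = 7.46/26.44 = 0.2821

Final: 0.2821


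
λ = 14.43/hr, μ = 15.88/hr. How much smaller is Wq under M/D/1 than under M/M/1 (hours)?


ρ = 14.43/15.88 = 0.9087
Wq(M/M/1) = ρ/(μ−λ) = 0.9087/1.45 = 0.62668 hr
Wq(M/D/1) = ρ/(2(μ−λ)) = 0.31334 hr
Savings = 0.62668 − 0.31334 = 0.31334 hr

Final: 0.31334 hr


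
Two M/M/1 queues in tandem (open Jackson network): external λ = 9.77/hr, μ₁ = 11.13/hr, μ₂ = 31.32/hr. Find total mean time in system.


Each node sees arrival rate λ = 9.77/hr (tandem ⇒ throughput preserved).
W₁ = 1/(μ₁−λ) = 1/(11.13−9.77) = 0.73529 hr
W₂ = 1/(μ₂−λ) = 1/(31.32−9.77) = 0.04640 hr
W_total = W₁ + W₂ = 0.73529 + 0.04640 = 0.78170 hr

Final: 0.78170 hr


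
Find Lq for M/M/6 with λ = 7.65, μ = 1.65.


a = λ/μ = 4.6364; ρ = a/6 = 0.7727
P₀ = 0.007645
Lq = P₀·a^c·ρ / (c!·(1−ρ)²) = 0.007645·9932.64573·0.7727/(720·0.05165)
= 1.57782

Final: 1.57782


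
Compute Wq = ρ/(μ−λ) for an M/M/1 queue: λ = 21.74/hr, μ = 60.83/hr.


ρ = 21.74/60.83 = 0.3574
Wq = ρ/(μ−λ) = 0.3574/(60.83 − 21.74) = 0.3574/39.09 = 0.009143 hr

Final: 0.009143 hr


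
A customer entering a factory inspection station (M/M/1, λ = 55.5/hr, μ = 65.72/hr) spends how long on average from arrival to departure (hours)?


W = 1/(μ−λ) = 1/(65.72 − 55.5) = 1/10.22 = 0.09785 hr

Final: 0.09785 hr


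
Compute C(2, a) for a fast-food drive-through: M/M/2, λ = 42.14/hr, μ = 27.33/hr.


a = λ/μ = 1.5419; ρ = a/2 = 0.7709
P₀ = 0.129339 (from M/M/c formula)
C(c,a) = [a^c/(c!(1−ρ))]·P₀ = [2.37744/(2·0.2291)]·0.129339
= 5.18973·0.129339 = 0.671234

Final: 0.671234


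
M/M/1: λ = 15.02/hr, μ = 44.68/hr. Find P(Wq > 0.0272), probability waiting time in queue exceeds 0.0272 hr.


ρ = 15.02/44.68 = 0.3362
P(Wq > t) = ρ·e^{−(μ−λ)t} = 0.3362·e^{−0.8068}
= 0.3362·0.446305 = 0.150034

Final: 0.150034


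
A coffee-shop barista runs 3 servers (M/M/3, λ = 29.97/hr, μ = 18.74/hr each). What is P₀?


a = λ/μ = 29.97/18.74 = 1.5993; ρ = a/c = 0.5331
Σ_{k=0}^{2} a^k/k! (terms k=0..2) = 1.00000 + 1.59925 + 1.27880 = 3.87806
Tail: a^3/(3!(1−ρ)) = 4.09027/(6·0.4669) = 1.46003
P₀ = 1/(3.87806 + 1.46003) = 1/5.33809 = 0.187333

Final: 0.187333


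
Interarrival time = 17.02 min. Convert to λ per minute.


λ = 1/(interarrival time) in consistent units.
1 minute = 1 min, so λ = 1/17.02 = 0.05875 per minute

Final: 0.05875 /min


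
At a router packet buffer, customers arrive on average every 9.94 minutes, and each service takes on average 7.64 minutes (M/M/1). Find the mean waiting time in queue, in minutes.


λ = 60/9.94 = 6.0362 /hr
μ = 60/7.64 = 7.8534 /hr
ρ = λ/μ = 6.0362/7.8534 = 0.7686
Wq = ρ/(μ−λ) = 0.7686/(7.8534−6.0362) = 0.42297 hr
In minutes: 0.42297·60 = 25.378 min

Final: 25.378 min


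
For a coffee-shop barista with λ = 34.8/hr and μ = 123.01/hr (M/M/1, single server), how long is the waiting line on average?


ρ = 34.8/123.01 = 0.2829
Lq = ρ²/(1−ρ) = 0.08003/0.7171 = 0.1116

Final: 0.1116


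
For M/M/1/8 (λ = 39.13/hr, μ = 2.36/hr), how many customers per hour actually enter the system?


ρ = 16.5805; P_K = (1−ρ)ρ^8/(1−ρ^9) = 0.939688
λ_eff = λ(1 − P_K) = 39.13·(1 − 0.939688) = 39.13·0.060312 = 2.3600 /hr

Final: 2.3600 /hr


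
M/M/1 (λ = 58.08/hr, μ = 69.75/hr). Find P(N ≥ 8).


ρ = 58.08/69.75 = 0.8327
P(N ≥ n) = ρ^n = 0.8327^8 = 0.231132

Final: 0.231132


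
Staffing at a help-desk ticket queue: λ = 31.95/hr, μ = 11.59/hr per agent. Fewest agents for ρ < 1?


Stability requires cμ > λ ⇔ c > λ/μ.
λ/μ = 31.95/11.59 = 2.7567
Minimum integer c = ⌊2.7567⌋ + 1 = 3
Check: 3·11.59 = 34.77 > 31.95, while 2·11.59 = 23.18 ≤ 31.95

Final: 3 servers


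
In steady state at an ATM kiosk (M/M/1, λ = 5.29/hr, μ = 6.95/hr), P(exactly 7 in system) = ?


ρ = 5.29/6.95 = 0.7612
P_n = (1−ρ)·ρ^n = (1 − 0.7612)·0.7612^7 = 0.2388·0.148012 = 0.035352

Final: 0.035352


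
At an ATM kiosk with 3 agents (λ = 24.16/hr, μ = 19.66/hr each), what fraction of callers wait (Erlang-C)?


a = λ/μ = 1.2289; ρ = a/3 = 0.4096
P₀ = 0.285071 (from M/M/c formula)
C(c,a) = [a^c/(c!(1−ρ))]·P₀ = [1.85584/(6·0.5904)]·0.285071
= 0.52392·0.285071 = 0.149354

Final: 0.149354


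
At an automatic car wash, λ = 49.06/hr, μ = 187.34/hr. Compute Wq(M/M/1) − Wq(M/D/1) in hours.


ρ = 49.06/187.34 = 0.2619
Wq(M/M/1) = ρ/(μ−λ) = 0.2619/138.28 = 0.001894 hr
Wq(M/D/1) = ρ/(2(μ−λ)) = 0.0009469 hr
Savings = 0.001894 − 0.0009469 = 0.0009469 hr

Final: 0.0009469 hr


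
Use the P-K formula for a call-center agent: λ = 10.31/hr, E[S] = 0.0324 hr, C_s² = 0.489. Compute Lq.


ρ = λ·E[S] = 10.31·0.0324 = 0.3340
Lq = ρ²(1+C_s²)/(2(1−ρ)) = 0.1116·(1+0.489)/(2·0.6660)
= 0.1116·1.4890/1.3319 = 0.12475

Final: 0.12475


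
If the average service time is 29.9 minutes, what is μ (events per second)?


μ = 1/(service time) in consistent units.
1 second = 0.0166667 min, so μ = 0.0166667/29.9 = 0.0005574 per second

Final: 0.0005574 /sec


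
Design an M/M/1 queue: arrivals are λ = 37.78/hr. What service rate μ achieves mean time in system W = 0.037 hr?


W = 1/(μ−λ) ⇒ μ − λ = 1/W = 1/0.037 = 27.0270
μ = λ + 1/W = 37.78 + 27.0270 = 64.8070 per hr

Final: 64.8070 /hr


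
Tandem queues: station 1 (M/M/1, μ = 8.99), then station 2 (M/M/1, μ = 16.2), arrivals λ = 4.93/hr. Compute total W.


Each node sees arrival rate λ = 4.93/hr (tandem ⇒ throughput preserved).
W₁ = 1/(μ₁−λ) = 1/(8.99−4.93) = 0.24631 hr
W₂ = 1/(μ₂−λ) = 1/(16.2−4.93) = 0.08873 hr
W_total = W₁ + W₂ = 0.24631 + 0.08873 = 0.33504 hr

Final: 0.33504 hr


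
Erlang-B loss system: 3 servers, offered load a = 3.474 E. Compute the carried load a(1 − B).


B(3,3.474) = 0.399390 (Erlang-B)
Carried load = a(1 − B) = 3.474·(1 − 0.399390) = 3.474·0.600610 = 2.0865 E

Final: 2.0865 Erlangs


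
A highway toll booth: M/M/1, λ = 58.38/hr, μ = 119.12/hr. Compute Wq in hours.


ρ = 58.38/119.12 = 0.4901
Wq = ρ/(μ−λ) = 0.4901/(119.12 − 58.38) = 0.4901/60.74 = 0.008069 hr

Final: 0.008069 hr


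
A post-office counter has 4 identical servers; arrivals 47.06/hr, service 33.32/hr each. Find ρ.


ρ = λ/(cμ) = 47.06/(4·33.32) = 47.06/133.28 = 0.3531

Final: 0.3531


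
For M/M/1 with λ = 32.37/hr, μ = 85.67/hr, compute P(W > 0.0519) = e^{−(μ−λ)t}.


W ~ Exponential(μ−λ) for M/M/1.
μ − λ = 85.67 − 32.37 = 53.3000
P(W > t) = e^{−(μ−λ)t} = e^{−2.7663} = 0.062896

Final: 0.062896


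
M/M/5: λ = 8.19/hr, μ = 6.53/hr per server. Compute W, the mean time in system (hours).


a = 1.2542; ρ = 0.2508; P₀ = 0.285129
Lq = P₀·a^c·ρ/(c!(1−ρ)²) = 0.003296
Wq = Lq/λ = 0.003296/8.19 = 0.0004024 hr
W = Wq + 1/μ = 0.0004024 + 0.15314 = 0.15354 hr

Final: 0.15354 hr


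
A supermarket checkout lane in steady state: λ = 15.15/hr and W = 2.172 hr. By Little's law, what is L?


L = λW = 15.15·2.172 = 32.9058

Final: 32.9058


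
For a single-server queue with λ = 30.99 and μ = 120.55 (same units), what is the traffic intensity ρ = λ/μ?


ρ = λ/μ = 30.99/120.55 = 0.2571

Final: 0.2571


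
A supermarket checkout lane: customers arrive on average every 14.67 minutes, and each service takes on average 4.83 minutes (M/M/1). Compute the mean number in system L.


λ = 60/14.67 = 4.0900 /hr
μ = 60/4.83 = 12.4224 /hr
ρ = λ/μ = 4.0900/12.4224 = 0.3292
L = ρ/(1−ρ) = 0.3292/0.6708 = 0.4909

Final: 0.4909


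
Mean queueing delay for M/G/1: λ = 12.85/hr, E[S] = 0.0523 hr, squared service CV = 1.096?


ρ = λ·E[S] = 12.85·0.0523 = 0.6721
E[S²] = E[S]²(1+C_s²) = 0.0523²·(1+1.096) = 0.005733
Wq = λ·E[S²]/(2(1−ρ)) = 12.85·0.005733/(2·0.3279) = 0.11232 hr

Final: 0.11232 hr


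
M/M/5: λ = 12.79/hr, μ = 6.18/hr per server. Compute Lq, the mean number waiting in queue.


a = λ/μ = 2.0696; ρ = a/5 = 0.4139
P₀ = 0.125113
Lq = P₀·a^c·ρ / (c!·(1−ρ)²) = 0.125113·37.96736·0.4139/(120·0.34349)
= 0.04770

Final: 0.04770


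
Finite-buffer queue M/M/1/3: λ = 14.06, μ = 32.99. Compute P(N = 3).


ρ = λ/μ = 14.06/32.99 = 0.4262
P_K = (1−ρ)ρ^K/(1−ρ^(K+1)) = (0.5738·0.077412)/(1 − 0.032992)
= 0.044420/0.967008 = 0.045935

Final: 0.045935


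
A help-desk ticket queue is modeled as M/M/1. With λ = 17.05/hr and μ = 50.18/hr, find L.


ρ = λ/μ = 17.05/50.18 = 0.3398
L = ρ/(1−ρ) = 0.3398/(1 − 0.3398) = 0.3398/0.6602 = 0.5146

Final: 0.5146


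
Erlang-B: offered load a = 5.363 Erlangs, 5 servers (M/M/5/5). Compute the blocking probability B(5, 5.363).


B(c,a) = (a^c/c!) / Σ_{k=0}^{c} a^k/k!
a^5/5! = 36.970706
Σ terms (k=0..5): 1.00000 + 5.36300 + 14.38088 + 25.70823 + 34.46831 + 36.97071 = 117.891124
B = 36.970706/117.891124 = 0.313600

Final: 0.313600


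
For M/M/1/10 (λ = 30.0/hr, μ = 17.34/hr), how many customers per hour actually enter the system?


ρ = 1.7301; P_K = (1−ρ)ρ^10/(1−ρ^11) = 0.423018
λ_eff = λ(1 − P_K) = 30.0·(1 − 0.423018) = 30.0·0.576982 = 17.3095 /hr

Final: 17.3095 /hr


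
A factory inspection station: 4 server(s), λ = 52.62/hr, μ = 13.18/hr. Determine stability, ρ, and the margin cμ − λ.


Total capacity cμ = 4·13.18 = 52.72/hr
ρ = λ/(cμ) = 52.62/52.72 = 0.9981
Stable ⇔ ρ < 1: YES
Spare capacity = cμ − λ = 52.72 − 52.62 = 0.10/hr

Final: ρ = 0.9981; stable; margin = 0.10/hr


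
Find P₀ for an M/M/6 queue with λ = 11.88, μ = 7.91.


a = λ/μ = 11.88/7.91 = 1.5019; ρ = a/c = 0.2503
Σ_{k=0}^{5} a^k/k! (terms k=0..5) = 1.00000 + 1.50190 + 1.12785 + 0.56464 + 0.21201 + 0.06368 = 4.47007
Tail: a^6/(6!(1−ρ)) = 11.47730/(720·0.7497) = 0.02126
P₀ = 1/(4.47007 + 0.02126) = 1/4.49133 = 0.222651

Final: 0.222651


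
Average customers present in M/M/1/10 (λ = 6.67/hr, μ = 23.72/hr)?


ρ = 6.67/23.72 = 0.2812
L = ρ[1 − (K+1)ρ^K + Kρ^(K+1)] / [(1−ρ)(1−ρ^(K+1))]
Numerator: 0.2812·(1 − 11·0.000003091 + 10·0.0000008692) = 0.281190
Denominator: (0.7188)·(0.999999) = 0.718802
L = 0.281190/0.718802 = 0.3912

Final: 0.3912


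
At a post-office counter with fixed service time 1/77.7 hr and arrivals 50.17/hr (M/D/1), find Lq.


ρ = 50.17/77.7 = 0.6457
M/D/1: Lq = ρ²/(2(1−ρ)) = 0.4169/(2·0.3543) = 0.58834

Final: 0.58834


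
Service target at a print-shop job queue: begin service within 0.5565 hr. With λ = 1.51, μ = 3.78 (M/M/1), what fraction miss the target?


ρ = 1.51/3.78 = 0.3995
P(Wq > t) = ρ·e^{−(μ−λ)t} = 0.3995·e^{−1.2633}
= 0.3995·0.282732 = 0.112943

Final: 0.112943


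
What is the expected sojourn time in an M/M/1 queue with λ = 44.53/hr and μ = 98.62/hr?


W = 1/(μ−λ) = 1/(98.62 − 44.53) = 1/54.09 = 0.01849 hr

Final: 0.01849 hr


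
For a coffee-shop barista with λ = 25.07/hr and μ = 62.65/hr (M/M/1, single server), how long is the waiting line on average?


ρ = 25.07/62.65 = 0.4002
Lq = ρ²/(1−ρ) = 0.1601/0.5998 = 0.2670

Final: 0.2670


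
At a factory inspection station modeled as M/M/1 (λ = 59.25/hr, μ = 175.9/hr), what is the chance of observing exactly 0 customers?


ρ = 59.25/175.9 = 0.3368
P_n = (1−ρ)·ρ^n = (1 − 0.3368)·0.3368^0 = 0.6632·1.000000 = 0.663161

Final: 0.663161


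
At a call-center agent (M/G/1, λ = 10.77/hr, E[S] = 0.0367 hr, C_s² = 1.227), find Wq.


ρ = λ·E[S] = 10.77·0.0367 = 0.3953
E[S²] = E[S]²(1+C_s²) = 0.0367²·(1+1.227) = 0.003000
Wq = λ·E[S²]/(2(1−ρ)) = 10.77·0.003000/(2·0.6047) = 0.02671 hr

Final: 0.02671 hr


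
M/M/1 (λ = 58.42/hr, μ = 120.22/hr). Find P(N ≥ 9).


ρ = 58.42/120.22 = 0.4859
P(N ≥ n) = ρ^n = 0.4859^9 = 0.001511

Final: 0.001511


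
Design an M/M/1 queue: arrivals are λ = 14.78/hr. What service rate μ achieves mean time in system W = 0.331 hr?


W = 1/(μ−λ) ⇒ μ − λ = 1/W = 1/0.331 = 3.0211
μ = λ + 1/W = 14.78 + 3.0211 = 17.8011 per hr

Final: 17.8011 /hr


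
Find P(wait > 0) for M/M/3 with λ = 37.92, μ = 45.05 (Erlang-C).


a = λ/μ = 0.8417; ρ = a/3 = 0.2806
P₀ = 0.428422 (from M/M/c formula)
C(c,a) = [a^c/(c!(1−ρ))]·P₀ = [0.59638/(6·0.7194)]·0.428422
= 0.13816·0.428422 = 0.059191

Final: 0.059191


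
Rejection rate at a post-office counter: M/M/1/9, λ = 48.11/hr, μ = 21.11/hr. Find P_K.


ρ = λ/μ = 48.11/21.11 = 2.2790
P_K = (1−ρ)ρ^K/(1−ρ^(K+1)) = (-1.2790·1658.532982)/(1 − 3779.821021)
= -2121.288039/-3778.821021 = 0.561362

Final: 0.561362


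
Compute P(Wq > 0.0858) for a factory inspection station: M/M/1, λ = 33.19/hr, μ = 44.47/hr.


ρ = 33.19/44.47 = 0.7463
P(Wq > t) = ρ·e^{−(μ−λ)t} = 0.7463·e^{−0.9678}
= 0.7463·0.379909 = 0.283543

Final: 0.283543


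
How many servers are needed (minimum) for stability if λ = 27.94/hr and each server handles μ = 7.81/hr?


Stability requires cμ > λ ⇔ c > λ/μ.
λ/μ = 27.94/7.81 = 3.5775
Minimum integer c = ⌊3.5775⌋ + 1 = 4
Check: 4·7.81 = 31.24 > 27.94, while 3·7.81 = 23.43 ≤ 27.94

Final: 4 servers


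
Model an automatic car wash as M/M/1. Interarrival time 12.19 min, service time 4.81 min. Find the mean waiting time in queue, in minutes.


λ = 60/12.19 = 4.9221 /hr
μ = 60/4.81 = 12.4740 /hr
ρ = λ/μ = 4.9221/12.4740 = 0.3946
Wq = ρ/(μ−λ) = 0.3946/(12.4740−4.9221) = 0.05225 hr
In minutes: 0.05225·60 = 3.135 min

Final: 3.135 min


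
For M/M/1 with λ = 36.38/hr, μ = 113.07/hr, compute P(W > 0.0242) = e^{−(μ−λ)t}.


W ~ Exponential(μ−λ) for M/M/1.
μ − λ = 113.07 − 36.38 = 76.6900
P(W > t) = e^{−(μ−λ)t} = e^{−1.8559} = 0.156313

Final: 0.156313


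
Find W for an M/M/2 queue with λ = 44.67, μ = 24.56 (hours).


a = 1.8188; ρ = 0.9094; P₀ = 0.047446
Lq = P₀·a^c·ρ/(c!(1−ρ)²) = 8.69567
Wq = Lq/λ = 8.69567/44.67 = 0.19466 hr
W = Wq + 1/μ = 0.19466 + 0.04072 = 0.23538 hr

Final: 0.23538 hr


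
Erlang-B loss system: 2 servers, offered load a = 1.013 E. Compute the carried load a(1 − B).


B(2,1.013) = 0.203115 (Erlang-B)
Carried load = a(1 − B) = 1.013·(1 − 0.203115) = 1.013·0.796885 = 0.8072 E

Final: 0.8072 Erlangs


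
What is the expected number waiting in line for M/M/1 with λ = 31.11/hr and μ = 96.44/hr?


ρ = 31.11/96.44 = 0.3226
Lq = ρ²/(1−ρ) = 0.1041/0.6774 = 0.1536

Final: 0.1536


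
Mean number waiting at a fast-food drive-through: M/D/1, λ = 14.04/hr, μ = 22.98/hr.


ρ = 14.04/22.98 = 0.6110
M/D/1: Lq = ρ²/(2(1−ρ)) = 0.3733/(2·0.3890) = 0.47975

Final: 0.47975


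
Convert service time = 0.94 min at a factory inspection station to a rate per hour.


μ = 1/(service time) in consistent units.
1 hour = 60 min, so μ = 60/0.94 = 63.8298 per hour

Final: 63.8298 /hr


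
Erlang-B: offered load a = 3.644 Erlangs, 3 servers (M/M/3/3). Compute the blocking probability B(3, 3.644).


B(c,a) = (a^c/c!) / Σ_{k=0}^{c} a^k/k!
a^3/3! = 8.064619
Σ terms (k=0..3): 1.00000 + 3.64400 + 6.63937 + 8.06462 = 19.347987
B = 8.064619/19.347987 = 0.416820

Final: 0.416820


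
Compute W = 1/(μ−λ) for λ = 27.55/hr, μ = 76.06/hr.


W = 1/(μ−λ) = 1/(76.06 − 27.55) = 1/48.51 = 0.02061 hr

Final: 0.02061 hr


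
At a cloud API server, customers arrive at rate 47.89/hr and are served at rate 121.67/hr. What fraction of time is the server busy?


ρ = λ/μ = 47.89/121.67 = 0.3936

Final: 0.3936


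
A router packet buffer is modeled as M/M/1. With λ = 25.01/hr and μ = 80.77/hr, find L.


ρ = λ/μ = 25.01/80.77 = 0.3096
L = ρ/(1−ρ) = 0.3096/(1 − 0.3096) = 0.3096/0.6904 = 0.4485

Final: 0.4485


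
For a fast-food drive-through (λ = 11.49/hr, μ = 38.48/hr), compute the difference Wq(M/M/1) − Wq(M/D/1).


ρ = 11.49/38.48 = 0.2986
Wq(M/M/1) = ρ/(μ−λ) = 0.2986/26.99 = 0.01106 hr
Wq(M/D/1) = ρ/(2(μ−λ)) = 0.005532 hr
Savings = 0.01106 − 0.005532 = 0.005532 hr

Final: 0.005532 hr


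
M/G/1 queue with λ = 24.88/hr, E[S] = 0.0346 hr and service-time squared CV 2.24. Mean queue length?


ρ = λ·E[S] = 24.88·0.0346 = 0.8608
Lq = ρ²(1+C_s²)/(2(1−ρ)) = 0.7411·(1+2.24)/(2·0.1392)
= 0.7411·3.2400/0.2783 = 8.62737

Final: 8.62737


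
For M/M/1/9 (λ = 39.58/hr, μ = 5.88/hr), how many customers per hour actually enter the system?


ρ = 6.7313; P_K = (1−ρ)ρ^9/(1−ρ^10) = 0.851440
λ_eff = λ(1 − P_K) = 39.58·(1 − 0.851440) = 39.58·0.148560 = 5.8800 /hr

Final: 5.8800 /hr


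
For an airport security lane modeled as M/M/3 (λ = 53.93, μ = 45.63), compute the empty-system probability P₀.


a = λ/μ = 53.93/45.63 = 1.1819; ρ = a/c = 0.3940
Σ_{k=0}^{2} a^k/k! (terms k=0..2) = 1.00000 + 1.18190 + 0.69844 = 2.88034
Tail: a^3/(3!(1−ρ)) = 1.65097/(6·0.6060) = 0.45404
P₀ = 1/(2.88034 + 0.45404) = 1/3.33438 = 0.299906

Final: 0.299906


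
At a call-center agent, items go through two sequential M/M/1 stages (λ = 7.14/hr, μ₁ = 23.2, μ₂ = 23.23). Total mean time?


Each node sees arrival rate λ = 7.14/hr (tandem ⇒ throughput preserved).
W₁ = 1/(μ₁−λ) = 1/(23.2−7.14) = 0.06227 hr
W₂ = 1/(μ₂−λ) = 1/(23.23−7.14) = 0.06215 hr
W_total = W₁ + W₂ = 0.06227 + 0.06215 = 0.12442 hr

Final: 0.12442 hr


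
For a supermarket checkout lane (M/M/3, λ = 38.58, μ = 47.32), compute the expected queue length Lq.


a = λ/μ = 0.8153; ρ = a/3 = 0.2718
P₀ = 0.440201
Lq = P₀·a^c·ρ / (c!·(1−ρ)²) = 0.440201·0.54194·0.2718/(6·0.53032)
= 0.02038

Final: 0.02038


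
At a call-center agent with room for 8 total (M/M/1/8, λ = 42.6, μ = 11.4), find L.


ρ = 42.6/11.4 = 3.7368
L = ρ[1 − (K+1)ρ^K + Kρ^(K+1)] / [(1−ρ)(1−ρ^(K+1))]
Numerator: 3.7368·(1 − 9·38022.264803 + 8·142083.200054) = 2968794.811651
Denominator: (-2.7368)·(-142082.200054) = 388856.547516
L = 2968794.811651/388856.547516 = 7.6347

Final: 7.6347


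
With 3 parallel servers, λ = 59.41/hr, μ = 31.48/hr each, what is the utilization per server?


ρ = λ/(cμ) = 59.41/(3·31.48) = 59.41/94.44 = 0.6291

Final: 0.6291


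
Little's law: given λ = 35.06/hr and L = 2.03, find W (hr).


W = L/λ = 2.03/35.06 = 0.05790 hr

Final: 0.05790 hr


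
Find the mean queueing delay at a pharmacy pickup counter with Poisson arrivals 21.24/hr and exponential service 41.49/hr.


ρ = 21.24/41.49 = 0.5119
Wq = ρ/(μ−λ) = 0.5119/(41.49 − 21.24) = 0.5119/20.25 = 0.02528 hr

Final: 0.02528 hr


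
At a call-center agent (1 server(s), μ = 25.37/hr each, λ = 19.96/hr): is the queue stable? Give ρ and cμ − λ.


Total capacity cμ = 1·25.37 = 25.37/hr
ρ = λ/(cμ) = 19.96/25.37 = 0.7868
Stable ⇔ ρ < 1: YES
Spare capacity = cμ − λ = 25.37 − 19.96 = 5.41/hr

Final: ρ = 0.7868; stable; margin = 5.41/hr


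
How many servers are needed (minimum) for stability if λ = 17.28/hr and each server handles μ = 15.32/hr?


Stability requires cμ > λ ⇔ c > λ/μ.
λ/μ = 17.28/15.32 = 1.1279
Minimum integer c = ⌊1.1279⌋ + 1 = 2
Check: 2·15.32 = 30.64 > 17.28, while 1·15.32 = 15.32 ≤ 17.28

Final: 2 servers


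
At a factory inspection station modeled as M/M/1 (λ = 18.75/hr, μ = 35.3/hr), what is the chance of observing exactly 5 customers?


ρ = 18.75/35.3 = 0.5312
P_n = (1−ρ)·ρ^n = (1 − 0.5312)·0.5312^5 = 0.4688·0.042280 = 0.019822

Final: 0.019822


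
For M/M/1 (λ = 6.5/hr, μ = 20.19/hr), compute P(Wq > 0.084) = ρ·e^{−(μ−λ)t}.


ρ = 6.5/20.19 = 0.3219
P(Wq > t) = ρ·e^{−(μ−λ)t} = 0.3219·e^{−1.1500}
= 0.3219·0.316649 = 0.101943

Final: 0.101943


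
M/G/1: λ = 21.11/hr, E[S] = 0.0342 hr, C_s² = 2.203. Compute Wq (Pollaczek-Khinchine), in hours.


ρ = λ·E[S] = 21.11·0.0342 = 0.7220
E[S²] = E[S]²(1+C_s²) = 0.0342²·(1+2.203) = 0.003746
Wq = λ·E[S²]/(2(1−ρ)) = 21.11·0.003746/(2·0.2780) = 0.14222 hr

Final: 0.14222 hr


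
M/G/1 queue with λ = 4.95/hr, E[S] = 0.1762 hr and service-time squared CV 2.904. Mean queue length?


ρ = λ·E[S] = 4.95·0.1762 = 0.8722
Lq = ρ²(1+C_s²)/(2(1−ρ)) = 0.7607·(1+2.904)/(2·0.1278)
= 0.7607·3.9040/0.2556 = 11.61816

Final: 11.61816


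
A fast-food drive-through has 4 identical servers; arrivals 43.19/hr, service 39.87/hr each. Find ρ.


ρ = λ/(cμ) = 43.19/(4·39.87) = 43.19/159.48 = 0.2708

Final: 0.2708


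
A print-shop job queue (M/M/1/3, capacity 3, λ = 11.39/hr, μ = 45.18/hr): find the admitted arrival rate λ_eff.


ρ = 0.2521; P_K = (1−ρ)ρ^3/(1−ρ^4) = 0.012032
λ_eff = λ(1 − P_K) = 11.39·(1 − 0.012032) = 11.39·0.987968 = 11.2530 /hr

Final: 11.2530 /hr


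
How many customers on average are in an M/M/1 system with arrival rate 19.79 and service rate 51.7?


ρ = λ/μ = 19.79/51.7 = 0.3828
L = ρ/(1−ρ) = 0.3828/(1 − 0.3828) = 0.3828/0.6172 = 0.6202

Final: 0.6202


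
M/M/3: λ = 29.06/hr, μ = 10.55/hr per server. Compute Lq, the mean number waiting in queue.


a = λ/μ = 2.7545; ρ = a/3 = 0.9182
P₀ = 0.019955
Lq = P₀·a^c·ρ / (c!·(1−ρ)²) = 0.019955·20.89919·0.9182/(6·0.006697)
= 9.53008

Final: 9.53008


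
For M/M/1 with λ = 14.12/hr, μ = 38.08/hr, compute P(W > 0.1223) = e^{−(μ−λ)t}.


W ~ Exponential(μ−λ) for M/M/1.
μ − λ = 38.08 − 14.12 = 23.9600
P(W > t) = e^{−(μ−λ)t} = e^{−2.9303} = 0.053381

Final: 0.053381


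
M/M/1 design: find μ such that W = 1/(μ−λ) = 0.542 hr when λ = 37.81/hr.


W = 1/(μ−λ) ⇒ μ − λ = 1/W = 1/0.542 = 1.8450
μ = λ + 1/W = 37.81 + 1.8450 = 39.6550 per hr

Final: 39.6550 /hr


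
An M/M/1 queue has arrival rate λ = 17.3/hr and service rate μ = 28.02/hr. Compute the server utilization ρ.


ρ = λ/μ = 17.3/28.02 = 0.6174

Final: 0.6174


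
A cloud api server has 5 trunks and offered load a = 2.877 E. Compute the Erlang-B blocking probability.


B(c,a) = (a^c/c!) / Σ_{k=0}^{c} a^k/k!
a^5/5! = 1.642548
Σ terms (k=0..5): 1.00000 + 2.87700 + 4.13856 + 3.96888 + 2.85462 + 1.64255 = 16.481615
B = 1.642548/16.481615 = 0.099659

Final: 0.099659


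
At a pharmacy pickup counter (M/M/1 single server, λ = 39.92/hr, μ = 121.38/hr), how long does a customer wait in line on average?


ρ = 39.92/121.38 = 0.3289
Wq = ρ/(μ−λ) = 0.3289/(121.38 − 39.92) = 0.3289/81.46 = 0.004037 hr

Final: 0.004037 hr


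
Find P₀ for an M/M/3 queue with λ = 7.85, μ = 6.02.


a = λ/μ = 7.85/6.02 = 1.3040; ρ = a/c = 0.4347
Σ_{k=0}^{2} a^k/k! (terms k=0..2) = 1.00000 + 1.30399 + 0.85019 = 3.15418
Tail: a^3/(3!(1−ρ)) = 2.21727/(6·0.5653) = 0.65367
P₀ = 1/(3.15418 + 0.65367) = 1/3.80785 = 0.262615

Final: 0.262615


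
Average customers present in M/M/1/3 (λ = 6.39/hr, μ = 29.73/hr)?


ρ = 6.39/29.73 = 0.2149
L = ρ[1 − (K+1)ρ^K + Kρ^(K+1)] / [(1−ρ)(1−ρ^(K+1))]
Numerator: 0.2149·(1 − 4·0.009929 + 3·0.002134) = 0.207774
Denominator: (0.7851)·(0.997866) = 0.783390
L = 0.207774/0.783390 = 0.2652

Final: 0.2652


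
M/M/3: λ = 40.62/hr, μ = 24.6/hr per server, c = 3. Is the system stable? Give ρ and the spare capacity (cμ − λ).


Total capacity cμ = 3·24.6 = 73.80/hr
ρ = λ/(cμ) = 40.62/73.80 = 0.5504
Stable ⇔ ρ < 1: YES
Spare capacity = cμ − λ = 73.80 − 40.62 = 33.18/hr

Final: ρ = 0.5504; stable; margin = 33.18/hr


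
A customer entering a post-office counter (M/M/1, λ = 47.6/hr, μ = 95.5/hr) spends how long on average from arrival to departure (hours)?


W = 1/(μ−λ) = 1/(95.5 − 47.6) = 1/47.90 = 0.02088 hr

Final: 0.02088 hr


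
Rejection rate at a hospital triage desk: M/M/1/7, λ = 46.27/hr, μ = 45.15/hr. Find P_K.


ρ = λ/μ = 46.27/45.15 = 1.0248
P_K = (1−ρ)ρ^K/(1−ρ^(K+1)) = (-0.02481·1.187113)/(1 − 1.216561)
= -0.029448/-0.216561 = 0.135979

Final: 0.135979


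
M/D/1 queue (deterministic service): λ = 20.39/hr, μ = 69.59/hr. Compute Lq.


ρ = 20.39/69.59 = 0.2930
M/D/1: Lq = ρ²/(2(1−ρ)) = 0.08585/(2·0.7070) = 0.06071

Final: 0.06071


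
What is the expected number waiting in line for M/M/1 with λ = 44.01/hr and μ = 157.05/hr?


ρ = 44.01/157.05 = 0.2802
Lq = ρ²/(1−ρ) = 0.07853/0.7198 = 0.1091

Final: 0.1091


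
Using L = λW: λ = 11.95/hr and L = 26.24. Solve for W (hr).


W = L/λ = 26.24/11.95 = 2.1958 hr

Final: 2.1958 hr


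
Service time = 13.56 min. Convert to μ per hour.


μ = 1/(service time) in consistent units.
1 hour = 60 min, so μ = 60/13.56 = 4.4248 per hour

Final: 4.4248 /hr


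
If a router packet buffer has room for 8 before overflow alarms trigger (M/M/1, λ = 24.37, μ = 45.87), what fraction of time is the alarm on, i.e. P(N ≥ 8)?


ρ = 24.37/45.87 = 0.5313
P(N ≥ n) = ρ^n = 0.5313^8 = 0.006348

Final: 0.006348


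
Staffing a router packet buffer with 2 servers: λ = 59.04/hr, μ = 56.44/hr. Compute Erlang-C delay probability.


a = λ/μ = 1.0461; ρ = a/2 = 0.5230
P₀ = 0.313169 (from M/M/c formula)
C(c,a) = [a^c/(c!(1−ρ))]·P₀ = [1.09426/(2·0.4770)]·0.313169
= 1.14710·0.313169 = 0.359236

Final: 0.359236


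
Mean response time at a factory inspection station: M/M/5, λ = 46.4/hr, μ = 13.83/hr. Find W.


a = 3.3550; ρ = 0.6710; P₀ = 0.030937
Lq = P₀·a^c·ρ/(c!(1−ρ)²) = 0.67939
Wq = Lq/λ = 0.67939/46.4 = 0.01464 hr
W = Wq + 1/μ = 0.01464 + 0.07231 = 0.08695 hr

Final: 0.08695 hr


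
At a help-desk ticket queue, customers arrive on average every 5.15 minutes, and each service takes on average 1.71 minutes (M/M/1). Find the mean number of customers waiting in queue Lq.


λ = 60/5.15 = 11.6505 /hr
μ = 60/1.71 = 35.0877 /hr
ρ = λ/μ = 11.6505/35.0877 = 0.3320
Lq = ρ²/(1−ρ) = 0.1102/0.6680 = 0.1651

Final: 0.1651


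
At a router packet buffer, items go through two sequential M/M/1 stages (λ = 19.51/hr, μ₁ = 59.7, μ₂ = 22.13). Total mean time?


Each node sees arrival rate λ = 19.51/hr (tandem ⇒ throughput preserved).
W₁ = 1/(μ₁−λ) = 1/(59.7−19.51) = 0.02488 hr
W₂ = 1/(μ₂−λ) = 1/(22.13−19.51) = 0.38168 hr
W_total = W₁ + W₂ = 0.02488 + 0.38168 = 0.40656 hr

Final: 0.40656 hr


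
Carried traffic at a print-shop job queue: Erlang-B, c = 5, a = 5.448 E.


B(5,5.448) = 0.320114 (Erlang-B)
Carried load = a(1 − B) = 5.448·(1 − 0.320114) = 5.448·0.679886 = 3.7040 E

Final: 3.7040 Erlangs


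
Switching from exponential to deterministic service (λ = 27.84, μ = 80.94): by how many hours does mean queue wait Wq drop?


ρ = 27.84/80.94 = 0.3440
Wq(M/M/1) = ρ/(μ−λ) = 0.3440/53.10 = 0.006478 hr
Wq(M/D/1) = ρ/(2(μ−λ)) = 0.003239 hr
Savings = 0.006478 − 0.003239 = 0.003239 hr

Final: 0.003239 hr


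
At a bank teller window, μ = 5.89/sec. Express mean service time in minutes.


Mean service time = 1/μ = 1/5.89 second = 0.16978 second
In minutes: 0.16978 × 0.0166667 = 0.002830 min

Final: 0.002830 min


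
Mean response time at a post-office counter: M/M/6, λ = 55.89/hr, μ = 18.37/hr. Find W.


a = 3.0425; ρ = 0.5071; P₀ = 0.046856
Lq = P₀·a^c·ρ/(c!(1−ρ)²) = 0.10772
Wq = Lq/λ = 0.10772/55.89 = 0.001927 hr
W = Wq + 1/μ = 0.001927 + 0.05444 = 0.05636 hr

Final: 0.05636 hr


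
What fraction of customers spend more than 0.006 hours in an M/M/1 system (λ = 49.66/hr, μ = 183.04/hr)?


W ~ Exponential(μ−λ) for M/M/1.
μ − λ = 183.04 − 49.66 = 133.3800
P(W > t) = e^{−(μ−λ)t} = e^{−0.8003} = 0.449203

Final: 0.449203


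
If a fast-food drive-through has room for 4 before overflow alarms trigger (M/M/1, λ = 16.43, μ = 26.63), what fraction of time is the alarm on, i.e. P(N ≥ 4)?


ρ = 16.43/26.63 = 0.6170
P(N ≥ n) = ρ^n = 0.6170^4 = 0.144899

Final: 0.144899


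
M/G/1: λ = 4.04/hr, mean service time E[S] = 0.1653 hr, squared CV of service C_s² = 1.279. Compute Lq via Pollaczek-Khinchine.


ρ = λ·E[S] = 4.04·0.1653 = 0.6678
Lq = ρ²(1+C_s²)/(2(1−ρ)) = 0.4460·(1+1.279)/(2·0.3322)
= 0.4460·2.2790/0.6644 = 1.52981

Final: 1.52981


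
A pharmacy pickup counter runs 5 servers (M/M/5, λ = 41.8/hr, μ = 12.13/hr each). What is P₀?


a = λ/μ = 41.8/12.13 = 3.4460; ρ = a/c = 0.6892
Σ_{k=0}^{4} a^k/k! (terms k=0..4) = 1.00000 + 3.44600 + 5.93746 + 6.82017 + 5.87558 = 23.07921
Tail: a^5/(5!(1−ρ)) = 485.93413/(120·0.3108) = 13.02914
P₀ = 1/(23.07921 + 13.02914) = 1/36.10835 = 0.027694

Final: 0.027694


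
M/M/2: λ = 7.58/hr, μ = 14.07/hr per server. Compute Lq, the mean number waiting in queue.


a = λ/μ = 0.5387; ρ = a/2 = 0.2694
P₀ = 0.575588
Lq = P₀·a^c·ρ / (c!·(1−ρ)²) = 0.575588·0.29024·0.2694/(2·0.53382)
= 0.04215

Final: 0.04215


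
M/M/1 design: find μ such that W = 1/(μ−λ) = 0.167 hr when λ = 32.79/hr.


W = 1/(μ−λ) ⇒ μ − λ = 1/W = 1/0.167 = 5.9880
μ = λ + 1/W = 32.79 + 5.9880 = 38.7780 per hr

Final: 38.7780 /hr


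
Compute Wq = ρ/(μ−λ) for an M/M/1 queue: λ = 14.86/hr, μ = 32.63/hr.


ρ = 14.86/32.63 = 0.4554
Wq = ρ/(μ−λ) = 0.4554/(32.63 − 14.86) = 0.4554/17.77 = 0.02563 hr

Final: 0.02563 hr


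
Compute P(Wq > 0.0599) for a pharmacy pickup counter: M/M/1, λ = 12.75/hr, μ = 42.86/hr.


ρ = 12.75/42.86 = 0.2975
P(Wq > t) = ρ·e^{−(μ−λ)t} = 0.2975·e^{−1.8036}
= 0.2975·0.164707 = 0.048997

Final: 0.048997


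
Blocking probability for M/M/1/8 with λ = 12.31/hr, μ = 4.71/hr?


ρ = λ/μ = 12.31/4.71 = 2.6136
P_K = (1−ρ)ρ^K/(1−ρ^(K+1)) = (-1.6136·2177.194189)/(1 − 5690.288845)
= -3513.094657/-5689.288845 = 0.617493

Final: 0.617493


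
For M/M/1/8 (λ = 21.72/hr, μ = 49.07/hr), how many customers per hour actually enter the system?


ρ = 0.4426; P_K = (1−ρ)ρ^8/(1−ρ^9) = 0.0008218
λ_eff = λ(1 − P_K) = 21.72·(1 − 0.0008218) = 21.72·0.999178 = 21.7022 /hr

Final: 21.7022 /hr


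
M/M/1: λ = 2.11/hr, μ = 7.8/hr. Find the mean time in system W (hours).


W = 1/(μ−λ) = 1/(7.8 − 2.11) = 1/5.69 = 0.1757 hr

Final: 0.1757 hr


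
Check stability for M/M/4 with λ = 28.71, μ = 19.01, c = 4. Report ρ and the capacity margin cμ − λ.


Total capacity cμ = 4·19.01 = 76.04/hr
ρ = λ/(cμ) = 28.71/76.04 = 0.3776
Stable ⇔ ρ < 1: YES
Spare capacity = cμ − λ = 76.04 − 28.71 = 47.33/hr

Final: ρ = 0.3776; stable; margin = 47.33/hr


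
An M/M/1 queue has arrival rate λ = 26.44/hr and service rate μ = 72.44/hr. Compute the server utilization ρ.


ρ = λ/μ = 26.44/72.44 = 0.3650

Final: 0.3650


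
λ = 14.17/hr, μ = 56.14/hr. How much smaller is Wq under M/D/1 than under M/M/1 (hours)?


ρ = 14.17/56.14 = 0.2524
Wq(M/M/1) = ρ/(μ−λ) = 0.2524/41.97 = 0.006014 hr
Wq(M/D/1) = ρ/(2(μ−λ)) = 0.003007 hr
Savings = 0.006014 − 0.003007 = 0.003007 hr

Final: 0.003007 hr


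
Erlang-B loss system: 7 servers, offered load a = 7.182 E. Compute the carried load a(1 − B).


B(7,7.182) = 0.260064 (Erlang-B)
Carried load = a(1 − B) = 7.182·(1 − 0.260064) = 7.182·0.739936 = 5.3142 E

Final: 5.3142 Erlangs


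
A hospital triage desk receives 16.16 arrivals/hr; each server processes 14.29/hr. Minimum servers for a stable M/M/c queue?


Stability requires cμ > λ ⇔ c > λ/μ.
λ/μ = 16.16/14.29 = 1.1309
Minimum integer c = ⌊1.1309⌋ + 1 = 2
Check: 2·14.29 = 28.58 > 16.16, while 1·14.29 = 14.29 ≤ 16.16

Final: 2 servers


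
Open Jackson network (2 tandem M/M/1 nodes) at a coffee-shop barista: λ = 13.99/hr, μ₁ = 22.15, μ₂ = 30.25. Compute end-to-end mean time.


Each node sees arrival rate λ = 13.99/hr (tandem ⇒ throughput preserved).
W₁ = 1/(μ₁−λ) = 1/(22.15−13.99) = 0.12255 hr
W₂ = 1/(μ₂−λ) = 1/(30.25−13.99) = 0.06150 hr
W_total = W₁ + W₂ = 0.12255 + 0.06150 = 0.18405 hr

Final: 0.18405 hr


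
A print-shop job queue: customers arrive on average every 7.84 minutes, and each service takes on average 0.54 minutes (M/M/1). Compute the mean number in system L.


λ = 60/7.84 = 7.6531 /hr
μ = 60/0.54 = 111.1111 /hr
ρ = λ/μ = 7.6531/111.1111 = 0.06888
L = ρ/(1−ρ) = 0.06888/0.9311 = 0.07397

Final: 0.07397


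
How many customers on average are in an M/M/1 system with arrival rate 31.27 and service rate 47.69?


ρ = λ/μ = 31.27/47.69 = 0.6557
L = ρ/(1−ρ) = 0.6557/(1 − 0.6557) = 0.6557/0.3443 = 1.9044

Final: 1.9044


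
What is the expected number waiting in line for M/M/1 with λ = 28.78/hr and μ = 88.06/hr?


ρ = 28.78/88.06 = 0.3268
Lq = ρ²/(1−ρ) = 0.1068/0.6732 = 0.1587

Final: 0.1587


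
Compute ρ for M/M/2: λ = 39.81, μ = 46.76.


ρ = λ/(cμ) = 39.81/(2·46.76) = 39.81/93.52 = 0.4257

Final: 0.4257


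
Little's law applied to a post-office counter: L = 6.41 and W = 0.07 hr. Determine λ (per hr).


λ = L/W = 6.41/0.07 = 91.5714 /hr

Final: 91.5714 /hr


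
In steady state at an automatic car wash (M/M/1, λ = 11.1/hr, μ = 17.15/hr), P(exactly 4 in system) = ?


ρ = 11.1/17.15 = 0.6472
P_n = (1−ρ)·ρ^n = (1 − 0.6472)·0.6472^4 = 0.3528·0.175483 = 0.061905

Final: 0.061905


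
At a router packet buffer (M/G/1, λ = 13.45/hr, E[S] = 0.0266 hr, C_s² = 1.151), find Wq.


ρ = λ·E[S] = 13.45·0.0266 = 0.3578
E[S²] = E[S]²(1+C_s²) = 0.0266²·(1+1.151) = 0.001522
Wq = λ·E[S²]/(2(1−ρ)) = 13.45·0.001522/(2·0.6422) = 0.01594 hr

Final: 0.01594 hr


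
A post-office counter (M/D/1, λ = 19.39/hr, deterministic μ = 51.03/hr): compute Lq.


ρ = 19.39/51.03 = 0.3800
M/D/1: Lq = ρ²/(2(1−ρ)) = 0.1444/(2·0.6200) = 0.11643

Final: 0.11643


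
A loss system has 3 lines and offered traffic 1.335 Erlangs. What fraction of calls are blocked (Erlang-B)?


B(c,a) = (a^c/c!) / Σ_{k=0}^{c} a^k/k!
a^3/3! = 0.396545
Σ terms (k=0..3): 1.00000 + 1.33500 + 0.89111 + 0.39655 = 3.622658
B = 0.396545/3.622658 = 0.109462

Final: 0.109462


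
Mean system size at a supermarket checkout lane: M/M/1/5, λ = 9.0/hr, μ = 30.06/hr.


ρ = 9.0/30.06 = 0.2994
L = ρ[1 − (K+1)ρ^K + Kρ^(K+1)] / [(1−ρ)(1−ρ^(K+1))]
Numerator: 0.2994·(1 − 6·0.002406 + 5·0.0007203) = 0.296158
Denominator: (0.7006)·(0.999280) = 0.700094
L = 0.296158/0.700094 = 0.4230

Final: 0.4230


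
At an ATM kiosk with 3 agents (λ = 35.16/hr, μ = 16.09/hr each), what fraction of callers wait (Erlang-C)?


a = λ/μ = 2.1852; ρ = a/3 = 0.7284
P₀ = 0.083500 (from M/M/c formula)
C(c,a) = [a^c/(c!(1−ρ))]·P₀ = [10.43466/(6·0.2716)]·0.083500
= 6.40327·0.083500 = 0.534673

Final: 0.534673


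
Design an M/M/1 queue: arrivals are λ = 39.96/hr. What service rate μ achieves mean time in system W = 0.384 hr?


W = 1/(μ−λ) ⇒ μ − λ = 1/W = 1/0.384 = 2.6042
μ = λ + 1/W = 39.96 + 2.6042 = 42.5642 per hr

Final: 42.5642 /hr


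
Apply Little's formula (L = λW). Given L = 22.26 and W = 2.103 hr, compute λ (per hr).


λ = L/W = 22.26/2.103 = 10.5849 /hr

Final: 10.5849 /hr


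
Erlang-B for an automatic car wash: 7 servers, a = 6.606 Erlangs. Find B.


B(c,a) = (a^c/c!) / Σ_{k=0}^{c} a^k/k!
a^7/7! = 108.927980
Σ terms (k=0..7): 1.00000 + 6.60600 + 21.81962 + 48.04680 + 79.34929 + 104.83628 + 115.42474 + 108.92798 = 486.010708
B = 108.927980/486.010708 = 0.224127

Final: 0.224127


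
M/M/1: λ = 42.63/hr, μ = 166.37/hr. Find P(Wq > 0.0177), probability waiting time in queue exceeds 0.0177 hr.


ρ = 42.63/166.37 = 0.2562
P(Wq > t) = ρ·e^{−(μ−λ)t} = 0.2562·e^{−2.1902}
= 0.2562·0.111895 = 0.028671

Final: 0.028671


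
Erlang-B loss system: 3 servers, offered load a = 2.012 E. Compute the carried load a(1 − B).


B(3,2.012) = 0.212320 (Erlang-B)
Carried load = a(1 − B) = 2.012·(1 − 0.212320) = 2.012·0.787680 = 1.5848 E

Final: 1.5848 Erlangs


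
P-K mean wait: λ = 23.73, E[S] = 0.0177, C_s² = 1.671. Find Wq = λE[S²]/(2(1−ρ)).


ρ = λ·E[S] = 23.73·0.0177 = 0.4200
E[S²] = E[S]²(1+C_s²) = 0.0177²·(1+1.671) = 0.0008368
Wq = λ·E[S²]/(2(1−ρ)) = 23.73·0.0008368/(2·0.5800) = 0.01712 hr

Final: 0.01712 hr


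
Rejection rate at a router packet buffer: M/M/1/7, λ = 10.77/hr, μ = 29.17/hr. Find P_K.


ρ = λ/μ = 10.77/29.17 = 0.3692
P_K = (1−ρ)ρ^K/(1−ρ^(K+1)) = (0.6308·0.0009353)/(1 − 0.0003453)
= 0.0005900/0.999655 = 0.0005902

Final: 0.0005902


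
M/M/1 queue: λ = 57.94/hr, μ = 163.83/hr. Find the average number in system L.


ρ = λ/μ = 57.94/163.83 = 0.3537
L = ρ/(1−ρ) = 0.3537/(1 − 0.3537) = 0.3537/0.6463 = 0.5472

Final: 0.5472


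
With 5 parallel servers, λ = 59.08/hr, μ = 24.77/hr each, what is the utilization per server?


ρ = λ/(cμ) = 59.08/(5·24.77) = 59.08/123.85 = 0.4770

Final: 0.4770


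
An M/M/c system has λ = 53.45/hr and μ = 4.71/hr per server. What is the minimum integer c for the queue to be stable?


Stability requires cμ > λ ⇔ c > λ/μ.
λ/μ = 53.45/4.71 = 11.3482
Minimum integer c = ⌊11.3482⌋ + 1 = 12
Check: 12·4.71 = 56.52 > 53.45, while 11·4.71 = 51.81 ≤ 53.45

Final: 12 servers


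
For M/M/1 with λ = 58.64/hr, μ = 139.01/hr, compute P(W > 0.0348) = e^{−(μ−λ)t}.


W ~ Exponential(μ−λ) for M/M/1.
μ − λ = 139.01 − 58.64 = 80.3700
P(W > t) = e^{−(μ−λ)t} = e^{−2.7969} = 0.061000

Final: 0.061000


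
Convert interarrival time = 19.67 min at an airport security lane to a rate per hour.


λ = 1/(interarrival time) in consistent units.
1 hour = 60 min, so λ = 60/19.67 = 3.0503 per hour

Final: 3.0503 /hr


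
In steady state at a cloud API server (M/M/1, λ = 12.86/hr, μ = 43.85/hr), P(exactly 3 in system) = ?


ρ = 12.86/43.85 = 0.2933
P_n = (1−ρ)·ρ^n = (1 − 0.2933)·0.2933^3 = 0.7067·0.025224 = 0.017827

Final: 0.017827
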